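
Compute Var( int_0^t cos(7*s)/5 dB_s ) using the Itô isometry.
Var = t/50 + sin(14*t)/700

The Itô integral of a deterministic integrand f(s) has mean 0 because each increment f(s) * (B_{s+ds} - B_s) has mean 0. By the Itô isometry:
  Var( int_0^t f(s) dB_s ) = E[ (int_0^t f(s) dB_s)^2 ] = int_0^t f(s)^2 ds.
Here f(s) = cos(7*s)/5, so f(s)^2 = cos(7*s)^2/25. Integrate:
  int_0^t (cos(7*s)^2/25) ds = t/50 + sin(14*t)/700.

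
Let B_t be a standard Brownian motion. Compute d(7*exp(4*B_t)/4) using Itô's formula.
d(7*exp(4*B_t)/4) = (14*exp(4*B_t)) dt + (7*exp(4*B_t)) dB_t

Itô's formula for f(B_t) gives d f(B_t) = f'(B_t) dB_t + (1/2) f''(B_t) dt. Compute derivatives of f(x) = 7*exp(4*x)/4:
  f'(x)  = 7*exp(4*x)
  f''(x) = 28*exp(4*x)
Substitute x = B_t and multiply the f'' term by 1/2:
  drift     = (1/2) * (28*exp(4*x)) evaluated at B_t = 14*exp(4*B_t)
  diffusion = (7*exp(4*x)) evaluated at B_t = 7*exp(4*B_t)
Therefore d(7*exp(4*B_t)/4) = (14*exp(4*B_t)) dt + (7*exp(4*B_t)) dB_t.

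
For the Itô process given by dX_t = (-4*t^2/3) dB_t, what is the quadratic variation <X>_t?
<X>_t = 16*t^5/45

For an Itô process dX_t = a(t) dt + b(t) dB_t, the quadratic variation is <X>_t = int_0^t b(s)^2 ds (the drift term does not contribute). Here b(s) = -4*s^2/3, so
  b(s)^2 = 16*s^4/9.
Integrating from 0 to t:
  <X>_t = int_0^t (16*s^4/9) ds = 16*t^5/45.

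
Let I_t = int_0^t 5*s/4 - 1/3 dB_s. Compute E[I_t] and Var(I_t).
E[I_t] = 0; Var(I_t) = t*(75*t^2 - 60*t + 16)/144

The Itô integral of a deterministic integrand f(s) has mean 0 because each increment f(s) * (B_{s+ds} - B_s) has mean 0. By the Itô isometry:
  Var( int_0^t f(s) dB_s ) = E[ (int_0^t f(s) dB_s)^2 ] = int_0^t f(s)^2 ds.
Here f(s) = 5*s/4 - 1/3, so f(s)^2 = (15*s - 4)^2/144. Integrate:
  int_0^t ((15*s - 4)^2/144) ds = t*(75*t^2 - 60*t + 16)/144.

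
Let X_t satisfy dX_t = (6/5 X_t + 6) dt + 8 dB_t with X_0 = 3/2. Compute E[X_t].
E[X_t] = 13*exp(6*t/5)/2 - 5

Taking expectations and using E[dB_t] = 0, the mean m(t) = E[X_t] satisfies the ODE m'(t) = a m(t) + b with m(0) = x_0. With a = 6/5, b = 6, x_0 = 3/2, the solution is
  m(t) = x_0 * exp(a t) + (b/a) * (exp(a t) - 1)
       = (3/2) * exp((6/5) t) + (6/(6/5)) * (exp((6/5) t) - 1)
       = 13*exp(6*t/5)/2 - 5.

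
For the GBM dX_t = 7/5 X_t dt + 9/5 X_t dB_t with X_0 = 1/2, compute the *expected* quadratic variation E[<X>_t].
E[<X>_t] = 81*exp(151*t/25)/604 - 81/604

<X>_t = int_0^t ((9/5) * X_s)^2 ds. Taking expectation inside the integral: E[<X>_t] = (9/5)^2 * int_0^t E[X_s^2] ds. For GBM, E[X_s^2] = x_0^2 * exp((2 mu + sigma^2) s). Integrating:
  E[<X>_t] = (9/5)^2 * (1/2)^2 * (exp((2*(7/5) + (9/5)^2) t) - 1) / (2*(7/5) + (9/5)^2)
           = (9/5)^2 * (1/2)^2 * (exp((151/25) t) - 1) / (151/25) = 81*exp(151*t/25)/604 - 81/604.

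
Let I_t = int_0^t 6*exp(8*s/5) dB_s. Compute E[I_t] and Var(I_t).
E[I_t] = 0; Var(I_t) = 45*exp(16*t/5)/4 - 45/4

The Itô integral of a deterministic integrand f(s) has mean 0 because each increment f(s) * (B_{s+ds} - B_s) has mean 0. By the Itô isometry:
  Var( int_0^t f(s) dB_s ) = E[ (int_0^t f(s) dB_s)^2 ] = int_0^t f(s)^2 ds.
Here f(s) = 6*exp(8*s/5), so f(s)^2 = 36*exp(16*s/5). Integrate:
  int_0^t (36*exp(16*s/5)) ds = 45*exp(16*t/5)/4 - 45/4.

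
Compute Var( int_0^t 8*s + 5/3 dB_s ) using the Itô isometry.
Var = t*(192*t^2 + 120*t + 25)/9

The Itô integral of a deterministic integrand f(s) has mean 0 because each increment f(s) * (B_{s+ds} - B_s) has mean 0. By the Itô isometry:
  Var( int_0^t f(s) dB_s ) = E[ (int_0^t f(s) dB_s)^2 ] = int_0^t f(s)^2 ds.
Here f(s) = 8*s + 5/3, so f(s)^2 = (24*s + 5)^2/9. Integrate:
  int_0^t ((24*s + 5)^2/9) ds = t*(192*t^2 + 120*t + 25)/9.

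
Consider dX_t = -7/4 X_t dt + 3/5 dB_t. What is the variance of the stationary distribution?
lim Var(X_t) = 18/175

The OU SDE dX = -theta X dt + sigma dB admits the integrating factor exp(theta t): d(exp(theta t) X_t) = sigma exp(theta t) dB_t. Integrating from 0 to t gives X_t = x_0 * exp(-theta t) + sigma * int_0^t exp(-theta (t-s)) dB_s for any initial x_0. The Itô integral has variance (by the Itô isometry) sigma^2 * int_0^t exp(-2 theta (t - s)) ds = sigma^2 * (1 - exp(-2 theta t)) / (2 theta), independent of x_0.
With theta = 7/4, sigma = 3/5:
  Var(X_t) = (3/5)^2 * (1 - exp(-2*7/4 t)) / (2 * 7/4) = 18/175 - 18*exp(-7*t/2)/175.
As t -> infinity, exp(-2*7/4 t) -> 0, so the stationary variance is sigma^2 / (2 theta) = 18/175.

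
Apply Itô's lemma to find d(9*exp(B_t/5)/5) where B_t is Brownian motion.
d(9*exp(B_t/5)/5) = (9*exp(B_t/5)/250) dt + (9*exp(B_t/5)/25) dB_t

Itô's formula for f(B_t) gives d f(B_t) = f'(B_t) dB_t + (1/2) f''(B_t) dt. Compute derivatives of f(x) = 9*exp(x/5)/5:
  f'(x)  = 9*exp(x/5)/25
  f''(x) = 9*exp(x/5)/125
Substitute x = B_t and multiply the f'' term by 1/2:
  drift     = (1/2) * (9*exp(x/5)/125) evaluated at B_t = 9*exp(B_t/5)/250
  diffusion = (9*exp(x/5)/25) evaluated at B_t = 9*exp(B_t/5)/25
Therefore d(9*exp(B_t/5)/5) = (9*exp(B_t/5)/250) dt + (9*exp(B_t/5)/25) dB_t.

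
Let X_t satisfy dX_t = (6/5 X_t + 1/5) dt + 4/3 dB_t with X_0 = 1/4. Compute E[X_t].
E[X_t] = 5*exp(6*t/5)/12 - 1/6

Taking expectations and using E[dB_t] = 0, the mean m(t) = E[X_t] satisfies the ODE m'(t) = a m(t) + b with m(0) = x_0. With a = 6/5, b = 1/5, x_0 = 1/4, the solution is
  m(t) = x_0 * exp(a t) + (b/a) * (exp(a t) - 1)
       = (1/4) * exp((6/5) t) + ((1/5)/(6/5)) * (exp((6/5) t) - 1)
       = 5*exp(6*t/5)/12 - 1/6.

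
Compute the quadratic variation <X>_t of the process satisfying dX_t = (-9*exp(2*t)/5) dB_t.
<X>_t = 81*exp(4*t)/100 - 81/100

For an Itô process dX_t = a(t) dt + b(t) dB_t, the quadratic variation is <X>_t = int_0^t b(s)^2 ds (the drift term does not contribute). Here b(s) = -9*exp(2*s)/5, so
  b(s)^2 = 81*exp(4*s)/25.
Integrating from 0 to t:
  <X>_t = int_0^t (81*exp(4*s)/25) ds = 81*exp(4*t)/100 - 81/100.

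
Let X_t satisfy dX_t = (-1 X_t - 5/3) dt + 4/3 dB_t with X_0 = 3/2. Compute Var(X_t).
Var(X_t) = 8/9 - 8*exp(-2*t)/9

The variance V(t) = Var(X_t) satisfies V'(t) = 2 a V(t) + c^2 with V(0) = 0 (drift coefficient is linear in X, diffusion is constant). With a = -1, c = 4/3, the solution is
  V(t) = (c^2 / (2 a)) * (exp(2 a t) - 1)
       = ((4/3)^2 / (2*(-1))) * (exp((-2) t) - 1)
       = 8/9 - 8*exp(-2*t)/9.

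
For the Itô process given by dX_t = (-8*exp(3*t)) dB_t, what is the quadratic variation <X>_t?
<X>_t = 32*exp(6*t)/3 - 32/3

For an Itô process dX_t = a(t) dt + b(t) dB_t, the quadratic variation is <X>_t = int_0^t b(s)^2 ds (the drift term does not contribute). Here b(s) = -8*exp(3*s), so
  b(s)^2 = 64*exp(6*s).
Integrating from 0 to t:
  <X>_t = int_0^t (64*exp(6*s)) ds = 32*exp(6*t)/3 - 32/3.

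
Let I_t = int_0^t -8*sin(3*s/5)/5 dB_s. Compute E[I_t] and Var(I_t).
E[I_t] = 0; Var(I_t) = 32*t/25 - 16*sin(6*t/5)/15

The Itô integral of a deterministic integrand f(s) has mean 0 because each increment f(s) * (B_{s+ds} - B_s) has mean 0. By the Itô isometry:
  Var( int_0^t f(s) dB_s ) = E[ (int_0^t f(s) dB_s)^2 ] = int_0^t f(s)^2 ds.
Here f(s) = -8*sin(3*s/5)/5, so f(s)^2 = 64*sin(3*s/5)^2/25. Integrate:
  int_0^t (64*sin(3*s/5)^2/25) ds = 32*t/25 - 16*sin(6*t/5)/15.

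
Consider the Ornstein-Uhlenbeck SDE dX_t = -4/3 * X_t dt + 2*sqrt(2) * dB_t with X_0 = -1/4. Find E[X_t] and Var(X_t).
E[X_t] = -exp(-4*t/3)/4; Var(X_t) = 3 - 3*exp(-8*t/3)

The OU SDE dX = -theta X dt + sigma dB admits the integrating factor exp(theta t): d(exp(theta t) X_t) = sigma exp(theta t) dB_t. Integrating from 0 to t:
  X_t = x_0 * exp(-theta t) + sigma * int_0^t exp(-theta (t-s)) dB_s.
The Itô integral has mean 0 and (by the Itô isometry) variance sigma^2 * int_0^t exp(-2 theta (t - s)) ds = sigma^2 * (1 - exp(-2 theta t)) / (2 theta).
With theta = 4/3, sigma = 2*sqrt(2), x_0 = -1/4:
  E[X_t] = -1/4 * exp(-4/3 t) = -exp(-4*t/3)/4
  Var(X_t) = (2*sqrt(2))^2 * (1 - exp(-2*4/3 t)) / (2 * 4/3) = 3 - 3*exp(-8*t/3).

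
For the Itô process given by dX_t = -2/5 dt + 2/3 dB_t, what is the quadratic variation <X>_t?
<X>_t = 4*t/9

For an Itô process dX_t = a(t) dt + b(t) dB_t, the quadratic variation is <X>_t = int_0^t b(s)^2 ds (the drift term does not contribute). Here b(s) = 2/3, so
  b(s)^2 = 4/9.
Integrating from 0 to t:
  <X>_t = int_0^t (4/9) ds = 4*t/9.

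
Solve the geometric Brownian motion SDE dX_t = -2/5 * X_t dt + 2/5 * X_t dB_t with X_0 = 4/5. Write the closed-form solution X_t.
X_t = 4/5 * exp((-12/25) * t + (2/5) * B_t)

For GBM dX = mu X dt + sigma X dB with X_0 = x_0, apply Itô to Y = log X: dY = (mu - sigma^2/2) dt + sigma dB, so Y_t = log(x_0) + (mu - sigma^2/2) t + sigma B_t and hence X_t = x_0 * exp((mu - sigma^2/2) t + sigma B_t).
With mu = -2/5, sigma = 2/5, x_0 = 4/5, this gives:
  X_t = 4/5 * exp((-12/25) * t + (2/5) * B_t).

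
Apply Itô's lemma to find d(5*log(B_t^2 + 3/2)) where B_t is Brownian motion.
d(5*log(B_t^2 + 3/2)) = (10*(3 - 2*B_t^2)/(2*B_t^2 + 3)^2) dt + (20*B_t/(2*B_t^2 + 3)) dB_t

Itô's formula for f(B_t) gives d f(B_t) = f'(B_t) dB_t + (1/2) f''(B_t) dt. Compute derivatives of f(x) = 5*log(x^2 + 3/2):
  f'(x)  = 20*x/(2*x^2 + 3)
  f''(x) = 20*(3 - 2*x^2)/(2*x^2 + 3)^2
Substitute x = B_t and multiply the f'' term by 1/2:
  drift     = (1/2) * (20*(3 - 2*x^2)/(2*x^2 + 3)^2) evaluated at B_t = 10*(3 - 2*B_t^2)/(2*B_t^2 + 3)^2
  diffusion = (20*x/(2*x^2 + 3)) evaluated at B_t = 20*B_t/(2*B_t^2 + 3)
Therefore d(5*log(B_t^2 + 3/2)) = (10*(3 - 2*B_t^2)/(2*B_t^2 + 3)^2) dt + (20*B_t/(2*B_t^2 + 3)) dB_t.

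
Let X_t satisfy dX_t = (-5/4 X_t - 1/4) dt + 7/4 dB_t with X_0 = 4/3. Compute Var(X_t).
Var(X_t) = 49/40 - 49*exp(-5*t/2)/40

The variance V(t) = Var(X_t) satisfies V'(t) = 2 a V(t) + c^2 with V(0) = 0 (drift coefficient is linear in X, diffusion is constant). With a = -5/4, c = 7/4, the solution is
  V(t) = (c^2 / (2 a)) * (exp(2 a t) - 1)
       = ((7/4)^2 / (2*(-5/4))) * (exp((-5/2) t) - 1)
       = 49/40 - 49*exp(-5*t/2)/40.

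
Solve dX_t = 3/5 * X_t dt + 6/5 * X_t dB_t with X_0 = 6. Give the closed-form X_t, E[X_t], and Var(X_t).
X_t = 6 * exp((-3/25) t + (6/5) B_t); E[X_t] = 6*exp(3*t/5); Var(X_t) = 36*(exp(36*t/25) - 1)*exp(6*t/5)

For GBM dX = mu X dt + sigma X dB with X_0 = x_0, apply Itô to Y = log X: dY = (mu - sigma^2/2) dt + sigma dB, so Y_t = log(x_0) + (mu - sigma^2/2) t + sigma B_t and hence X_t = x_0 * exp((mu - sigma^2/2) t + sigma B_t).
With mu = 3/5, sigma = 6/5, x_0 = 6, this gives:
  X_t = 6 * exp((-3/25) * t + (6/5) * B_t).
Since sigma*B_t ~ Normal(0, sigma^2 t), E[exp(sigma*B_t)] = exp(sigma^2 t / 2); so E[X_t] = x_0 * exp((mu - sigma^2/2) t) * exp(sigma^2 t / 2) = x_0 * exp(mu t) = 6*exp(3*t/5).
Var(X_t) = E[X_t^2] - (E[X_t])^2 = x_0^2 * exp(2 mu t) * (exp(sigma^2 t) - 1) = 36*(exp(36*t/25) - 1)*exp(6*t/5).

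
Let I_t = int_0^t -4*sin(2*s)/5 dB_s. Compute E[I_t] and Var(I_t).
E[I_t] = 0; Var(I_t) = 8*t/25 - 2*sin(4*t)/25

The Itô integral of a deterministic integrand f(s) has mean 0 because each increment f(s) * (B_{s+ds} - B_s) has mean 0. By the Itô isometry:
  Var( int_0^t f(s) dB_s ) = E[ (int_0^t f(s) dB_s)^2 ] = int_0^t f(s)^2 ds.
Here f(s) = -4*sin(2*s)/5, so f(s)^2 = 16*sin(2*s)^2/25. Integrate:
  int_0^t (16*sin(2*s)^2/25) ds = 8*t/25 - 2*sin(4*t)/25.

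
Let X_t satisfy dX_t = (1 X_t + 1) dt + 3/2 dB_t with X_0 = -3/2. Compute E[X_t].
E[X_t] = -exp(t)/2 - 1

Taking expectations and using E[dB_t] = 0, the mean m(t) = E[X_t] satisfies the ODE m'(t) = a m(t) + b with m(0) = x_0. With a = 1, b = 1, x_0 = -3/2, the solution is
  m(t) = x_0 * exp(a t) + (b/a) * (exp(a t) - 1)
       = (-3/2) * exp(1 t) + (1/1) * (exp(1 t) - 1)
       = -exp(t)/2 - 1.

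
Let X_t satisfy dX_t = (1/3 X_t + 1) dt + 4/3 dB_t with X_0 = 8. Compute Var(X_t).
Var(X_t) = 8*exp(2*t/3)/3 - 8/3

The variance V(t) = Var(X_t) satisfies V'(t) = 2 a V(t) + c^2 with V(0) = 0 (drift coefficient is linear in X, diffusion is constant). With a = 1/3, c = 4/3, the solution is
  V(t) = (c^2 / (2 a)) * (exp(2 a t) - 1)
       = ((4/3)^2 / (2*(1/3))) * (exp((2/3) t) - 1)
       = 8*exp(2*t/3)/3 - 8/3.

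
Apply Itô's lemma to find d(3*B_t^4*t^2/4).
d(3*B_t^4*t^2/4) = (3*B_t^2*t*(B_t^2 + 3*t)/2) dt + (3*B_t^3*t^2) dB_t

Itô's formula for f(t, x): d f(t, B_t) = (f_t + (1/2) f_xx) dt + f_x dB_t. Compute partials of f(t, x) = 3*t^2*x^4/4:
  f_t(t,x)  = 3*t*x^4/2
  f_x(t,x)  = 3*t^2*x^3
  f_xx(t,x) = 9*t^2*x^2
Assemble drift = f_t + (1/2) f_xx = 3*t*x^2*(3*t + x^2)/2 and diffusion = f_x = 3*t^2*x^3. Substituting x = B_t:
  d(3*B_t^4*t^2/4) = (3*B_t^2*t*(B_t^2 + 3*t)/2) dt + (3*B_t^3*t^2) dB_t.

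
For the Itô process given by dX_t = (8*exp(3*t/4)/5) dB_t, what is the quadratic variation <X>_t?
<X>_t = 128*exp(3*t/2)/75 - 128/75

For an Itô process dX_t = a(t) dt + b(t) dB_t, the quadratic variation is <X>_t = int_0^t b(s)^2 ds (the drift term does not contribute). Here b(s) = 8*exp(3*s/4)/5, so
  b(s)^2 = 64*exp(3*s/2)/25.
Integrating from 0 to t:
  <X>_t = int_0^t (64*exp(3*s/2)/25) ds = 128*exp(3*t/2)/75 - 128/75.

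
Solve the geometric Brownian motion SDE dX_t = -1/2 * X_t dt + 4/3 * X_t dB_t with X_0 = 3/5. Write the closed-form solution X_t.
X_t = 3/5 * exp((-25/18) * t + (4/3) * B_t)

For GBM dX = mu X dt + sigma X dB with X_0 = x_0, apply Itô to Y = log X: dY = (mu - sigma^2/2) dt + sigma dB, so Y_t = log(x_0) + (mu - sigma^2/2) t + sigma B_t and hence X_t = x_0 * exp((mu - sigma^2/2) t + sigma B_t).
With mu = -1/2, sigma = 4/3, x_0 = 3/5, this gives:
  X_t = 3/5 * exp((-25/18) * t + (4/3) * B_t).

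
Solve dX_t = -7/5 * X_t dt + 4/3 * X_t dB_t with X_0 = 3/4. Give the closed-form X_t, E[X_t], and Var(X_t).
X_t = 3/4 * exp((-103/45) t + (4/3) B_t); E[X_t] = 3*exp(-7*t/5)/4; Var(X_t) = (9*exp(16*t/9) - 9)*exp(-14*t/5)/16

For GBM dX = mu X dt + sigma X dB with X_0 = x_0, apply Itô to Y = log X: dY = (mu - sigma^2/2) dt + sigma dB, so Y_t = log(x_0) + (mu - sigma^2/2) t + sigma B_t and hence X_t = x_0 * exp((mu - sigma^2/2) t + sigma B_t).
With mu = -7/5, sigma = 4/3, x_0 = 3/4, this gives:
  X_t = 3/4 * exp((-103/45) * t + (4/3) * B_t).
Since sigma*B_t ~ Normal(0, sigma^2 t), E[exp(sigma*B_t)] = exp(sigma^2 t / 2); so E[X_t] = x_0 * exp((mu - sigma^2/2) t) * exp(sigma^2 t / 2) = x_0 * exp(mu t) = 3*exp(-7*t/5)/4.
Var(X_t) = E[X_t^2] - (E[X_t])^2 = x_0^2 * exp(2 mu t) * (exp(sigma^2 t) - 1) = (9*exp(16*t/9) - 9)*exp(-14*t/5)/16.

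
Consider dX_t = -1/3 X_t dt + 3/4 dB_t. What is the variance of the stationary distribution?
lim Var(X_t) = 27/32

The OU SDE dX = -theta X dt + sigma dB admits the integrating factor exp(theta t): d(exp(theta t) X_t) = sigma exp(theta t) dB_t. Integrating from 0 to t gives X_t = x_0 * exp(-theta t) + sigma * int_0^t exp(-theta (t-s)) dB_s for any initial x_0. The Itô integral has variance (by the Itô isometry) sigma^2 * int_0^t exp(-2 theta (t - s)) ds = sigma^2 * (1 - exp(-2 theta t)) / (2 theta), independent of x_0.
With theta = 1/3, sigma = 3/4:
  Var(X_t) = (3/4)^2 * (1 - exp(-2*1/3 t)) / (2 * 1/3) = 27/32 - 27*exp(-2*t/3)/32.
As t -> infinity, exp(-2*1/3 t) -> 0, so the stationary variance is sigma^2 / (2 theta) = 27/32.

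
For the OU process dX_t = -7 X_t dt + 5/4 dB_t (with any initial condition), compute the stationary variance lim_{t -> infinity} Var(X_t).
lim Var(X_t) = 25/224

The OU SDE dX = -theta X dt + sigma dB admits the integrating factor exp(theta t): d(exp(theta t) X_t) = sigma exp(theta t) dB_t. Integrating from 0 to t gives X_t = x_0 * exp(-theta t) + sigma * int_0^t exp(-theta (t-s)) dB_s for any initial x_0. The Itô integral has variance (by the Itô isometry) sigma^2 * int_0^t exp(-2 theta (t - s)) ds = sigma^2 * (1 - exp(-2 theta t)) / (2 theta), independent of x_0.
With theta = 7, sigma = 5/4:
  Var(X_t) = (5/4)^2 * (1 - exp(-2*7 t)) / (2 * 7) = 25/224 - 25*exp(-14*t)/224.
As t -> infinity, exp(-2*7 t) -> 0, so the stationary variance is sigma^2 / (2 theta) = 25/224.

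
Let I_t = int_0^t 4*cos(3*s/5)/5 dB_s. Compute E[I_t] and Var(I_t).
E[I_t] = 0; Var(I_t) = 8*t/25 + 4*sin(6*t/5)/15

The Itô integral of a deterministic integrand f(s) has mean 0 because each increment f(s) * (B_{s+ds} - B_s) has mean 0. By the Itô isometry:
  Var( int_0^t f(s) dB_s ) = E[ (int_0^t f(s) dB_s)^2 ] = int_0^t f(s)^2 ds.
Here f(s) = 4*cos(3*s/5)/5, so f(s)^2 = 16*cos(3*s/5)^2/25. Integrate:
  int_0^t (16*cos(3*s/5)^2/25) ds = 8*t/25 + 4*sin(6*t/5)/15.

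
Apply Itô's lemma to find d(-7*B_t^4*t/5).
d(-7*B_t^4*t/5) = (7*B_t^2*(-B_t^2 - 6*t)/5) dt + (-28*B_t^3*t/5) dB_t

Itô's formula for f(t, x): d f(t, B_t) = (f_t + (1/2) f_xx) dt + f_x dB_t. Compute partials of f(t, x) = -7*t*x^4/5:
  f_t(t,x)  = -7*x^4/5
  f_x(t,x)  = -28*t*x^3/5
  f_xx(t,x) = -84*t*x^2/5
Assemble drift = f_t + (1/2) f_xx = 7*x^2*(-6*t - x^2)/5 and diffusion = f_x = -28*t*x^3/5. Substituting x = B_t:
  d(-7*B_t^4*t/5) = (7*B_t^2*(-B_t^2 - 6*t)/5) dt + (-28*B_t^3*t/5) dB_t.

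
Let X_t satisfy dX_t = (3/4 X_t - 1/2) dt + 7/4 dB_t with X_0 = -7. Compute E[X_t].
E[X_t] = 2/3 - 23*exp(3*t/4)/3

Taking expectations and using E[dB_t] = 0, the mean m(t) = E[X_t] satisfies the ODE m'(t) = a m(t) + b with m(0) = x_0. With a = 3/4, b = -1/2, x_0 = -7, the solution is
  m(t) = x_0 * exp(a t) + (b/a) * (exp(a t) - 1)
       = (-7) * exp((3/4) t) + ((-1/2)/(3/4)) * (exp((3/4) t) - 1)
       = 2/3 - 23*exp(3*t/4)/3.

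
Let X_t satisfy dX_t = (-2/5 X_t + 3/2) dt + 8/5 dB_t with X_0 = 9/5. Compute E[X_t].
E[X_t] = 15/4 - 39*exp(-2*t/5)/20

Taking expectations and using E[dB_t] = 0, the mean m(t) = E[X_t] satisfies the ODE m'(t) = a m(t) + b with m(0) = x_0. With a = -2/5, b = 3/2, x_0 = 9/5, the solution is
  m(t) = x_0 * exp(a t) + (b/a) * (exp(a t) - 1)
       = (9/5) * exp((-2/5) t) + ((3/2)/(-2/5)) * (exp((-2/5) t) - 1)
       = 15/4 - 39*exp(-2*t/5)/20.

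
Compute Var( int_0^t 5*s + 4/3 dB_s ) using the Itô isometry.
Var = t*(75*t^2 + 60*t + 16)/9

The Itô integral of a deterministic integrand f(s) has mean 0 because each increment f(s) * (B_{s+ds} - B_s) has mean 0. By the Itô isometry:
  Var( int_0^t f(s) dB_s ) = E[ (int_0^t f(s) dB_s)^2 ] = int_0^t f(s)^2 ds.
Here f(s) = 5*s + 4/3, so f(s)^2 = (15*s + 4)^2/9. Integrate:
  int_0^t ((15*s + 4)^2/9) ds = t*(75*t^2 + 60*t + 16)/9.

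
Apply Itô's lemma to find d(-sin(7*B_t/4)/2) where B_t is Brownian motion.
d(-sin(7*B_t/4)/2) = (49*sin(7*B_t/4)/64) dt + (-7*cos(7*B_t/4)/8) dB_t

Itô's formula for f(B_t) gives d f(B_t) = f'(B_t) dB_t + (1/2) f''(B_t) dt. Compute derivatives of f(x) = -sin(7*x/4)/2:
  f'(x)  = -7*cos(7*x/4)/8
  f''(x) = 49*sin(7*x/4)/32
Substitute x = B_t and multiply the f'' term by 1/2:
  drift     = (1/2) * (49*sin(7*x/4)/32) evaluated at B_t = 49*sin(7*B_t/4)/64
  diffusion = (-7*cos(7*x/4)/8) evaluated at B_t = -7*cos(7*B_t/4)/8
Therefore d(-sin(7*B_t/4)/2) = (49*sin(7*B_t/4)/64) dt + (-7*cos(7*B_t/4)/8) dB_t.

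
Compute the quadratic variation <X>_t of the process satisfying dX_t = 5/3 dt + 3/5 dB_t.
<X>_t = 9*t/25

For an Itô process dX_t = a(t) dt + b(t) dB_t, the quadratic variation is <X>_t = int_0^t b(s)^2 ds (the drift term does not contribute). Here b(s) = 3/5, so
  b(s)^2 = 9/25.
Integrating from 0 to t:
  <X>_t = int_0^t (9/25) ds = 9*t/25.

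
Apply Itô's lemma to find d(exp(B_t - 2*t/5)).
d(exp(B_t - 2*t/5)) = (exp(B_t - 2*t/5)/10) dt + (exp(B_t - 2*t/5)) dB_t

Itô's formula for f(t, x): d f(t, B_t) = (f_t + (1/2) f_xx) dt + f_x dB_t. Compute partials of f(t, x) = exp(-2*t/5 + x):
  f_t(t,x)  = -2*exp(-2*t/5 + x)/5
  f_x(t,x)  = exp(-2*t/5 + x)
  f_xx(t,x) = exp(-2*t/5 + x)
Assemble drift = f_t + (1/2) f_xx = exp(-2*t/5 + x)/10 and diffusion = f_x = exp(-2*t/5 + x). Substituting x = B_t:
  d(exp(B_t - 2*t/5)) = (exp(B_t - 2*t/5)/10) dt + (exp(B_t - 2*t/5)) dB_t.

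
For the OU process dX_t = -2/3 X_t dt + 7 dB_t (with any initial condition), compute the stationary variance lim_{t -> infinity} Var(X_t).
lim Var(X_t) = 147/4

The OU SDE dX = -theta X dt + sigma dB admits the integrating factor exp(theta t): d(exp(theta t) X_t) = sigma exp(theta t) dB_t. Integrating from 0 to t gives X_t = x_0 * exp(-theta t) + sigma * int_0^t exp(-theta (t-s)) dB_s for any initial x_0. The Itô integral has variance (by the Itô isometry) sigma^2 * int_0^t exp(-2 theta (t - s)) ds = sigma^2 * (1 - exp(-2 theta t)) / (2 theta), independent of x_0.
With theta = 2/3, sigma = 7:
  Var(X_t) = (7)^2 * (1 - exp(-2*2/3 t)) / (2 * 2/3) = 147/4 - 147*exp(-4*t/3)/4.
As t -> infinity, exp(-2*2/3 t) -> 0, so the stationary variance is sigma^2 / (2 theta) = 147/4.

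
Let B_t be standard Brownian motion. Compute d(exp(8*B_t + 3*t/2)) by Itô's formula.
d(exp(8*B_t + 3*t/2)) = (67*exp(8*B_t + 3*t/2)/2) dt + (8*exp(8*B_t + 3*t/2)) dB_t

Itô's formula for f(t, x): d f(t, B_t) = (f_t + (1/2) f_xx) dt + f_x dB_t. Compute partials of f(t, x) = exp(3*t/2 + 8*x):
  f_t(t,x)  = 3*exp(3*t/2 + 8*x)/2
  f_x(t,x)  = 8*exp(3*t/2 + 8*x)
  f_xx(t,x) = 64*exp(3*t/2 + 8*x)
Assemble drift = f_t + (1/2) f_xx = 67*exp(3*t/2 + 8*x)/2 and diffusion = f_x = 8*exp(3*t/2 + 8*x). Substituting x = B_t:
  d(exp(8*B_t + 3*t/2)) = (67*exp(8*B_t + 3*t/2)/2) dt + (8*exp(8*B_t + 3*t/2)) dB_t.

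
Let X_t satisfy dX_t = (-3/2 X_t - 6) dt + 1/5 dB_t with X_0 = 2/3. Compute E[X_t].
E[X_t] = -4 + 14*exp(-3*t/2)/3

Taking expectations and using E[dB_t] = 0, the mean m(t) = E[X_t] satisfies the ODE m'(t) = a m(t) + b with m(0) = x_0. With a = -3/2, b = -6, x_0 = 2/3, the solution is
  m(t) = x_0 * exp(a t) + (b/a) * (exp(a t) - 1)
       = (2/3) * exp((-3/2) t) + ((-6)/(-3/2)) * (exp((-3/2) t) - 1)
       = -4 + 14*exp(-3*t/2)/3.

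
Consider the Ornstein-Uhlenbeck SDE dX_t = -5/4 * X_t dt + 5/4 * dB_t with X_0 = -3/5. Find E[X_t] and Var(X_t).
E[X_t] = -3*exp(-5*t/4)/5; Var(X_t) = 5/8 - 5*exp(-5*t/2)/8

The OU SDE dX = -theta X dt + sigma dB admits the integrating factor exp(theta t): d(exp(theta t) X_t) = sigma exp(theta t) dB_t. Integrating from 0 to t:
  X_t = x_0 * exp(-theta t) + sigma * int_0^t exp(-theta (t-s)) dB_s.
The Itô integral has mean 0 and (by the Itô isometry) variance sigma^2 * int_0^t exp(-2 theta (t - s)) ds = sigma^2 * (1 - exp(-2 theta t)) / (2 theta).
With theta = 5/4, sigma = 5/4, x_0 = -3/5:
  E[X_t] = -3/5 * exp(-5/4 t) = -3*exp(-5*t/4)/5
  Var(X_t) = (5/4)^2 * (1 - exp(-2*5/4 t)) / (2 * 5/4) = 5/8 - 5*exp(-5*t/2)/8.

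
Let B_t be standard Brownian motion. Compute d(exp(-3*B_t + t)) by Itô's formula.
d(exp(-3*B_t + t)) = (11*exp(-3*B_t + t)/2) dt + (-3*exp(-3*B_t + t)) dB_t

Itô's formula for f(t, x): d f(t, B_t) = (f_t + (1/2) f_xx) dt + f_x dB_t. Compute partials of f(t, x) = exp(t - 3*x):
  f_t(t,x)  = exp(t - 3*x)
  f_x(t,x)  = -3*exp(t - 3*x)
  f_xx(t,x) = 9*exp(t - 3*x)
Assemble drift = f_t + (1/2) f_xx = 11*exp(t - 3*x)/2 and diffusion = f_x = -3*exp(t - 3*x). Substituting x = B_t:
  d(exp(-3*B_t + t)) = (11*exp(-3*B_t + t)/2) dt + (-3*exp(-3*B_t + t)) dB_t.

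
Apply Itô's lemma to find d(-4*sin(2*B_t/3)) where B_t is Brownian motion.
d(-4*sin(2*B_t/3)) = (8*sin(2*B_t/3)/9) dt + (-8*cos(2*B_t/3)/3) dB_t

Itô's formula for f(B_t) gives d f(B_t) = f'(B_t) dB_t + (1/2) f''(B_t) dt. Compute derivatives of f(x) = -4*sin(2*x/3):
  f'(x)  = -8*cos(2*x/3)/3
  f''(x) = 16*sin(2*x/3)/9
Substitute x = B_t and multiply the f'' term by 1/2:
  drift     = (1/2) * (16*sin(2*x/3)/9) evaluated at B_t = 8*sin(2*B_t/3)/9
  diffusion = (-8*cos(2*x/3)/3) evaluated at B_t = -8*cos(2*B_t/3)/3
Therefore d(-4*sin(2*B_t/3)) = (8*sin(2*B_t/3)/9) dt + (-8*cos(2*B_t/3)/3) dB_t.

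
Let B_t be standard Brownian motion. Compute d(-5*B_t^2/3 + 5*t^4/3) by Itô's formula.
d(-5*B_t^2/3 + 5*t^4/3) = (20*t^3/3 - 5/3) dt + (-10*B_t/3) dB_t

Itô's formula for f(t, x): d f(t, B_t) = (f_t + (1/2) f_xx) dt + f_x dB_t. Compute partials of f(t, x) = 5*t^4/3 - 5*x^2/3:
  f_t(t,x)  = 20*t^3/3
  f_x(t,x)  = -10*x/3
  f_xx(t,x) = -10/3
Assemble drift = f_t + (1/2) f_xx = 20*t^3/3 - 5/3 and diffusion = f_x = -10*x/3. Substituting x = B_t:
  d(-5*B_t^2/3 + 5*t^4/3) = (20*t^3/3 - 5/3) dt + (-10*B_t/3) dB_t.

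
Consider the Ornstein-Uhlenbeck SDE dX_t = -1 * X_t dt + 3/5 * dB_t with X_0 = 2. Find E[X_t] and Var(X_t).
E[X_t] = 2*exp(-t); Var(X_t) = 9/50 - 9*exp(-2*t)/50

The OU SDE dX = -theta X dt + sigma dB admits the integrating factor exp(theta t): d(exp(theta t) X_t) = sigma exp(theta t) dB_t. Integrating from 0 to t:
  X_t = x_0 * exp(-theta t) + sigma * int_0^t exp(-theta (t-s)) dB_s.
The Itô integral has mean 0 and (by the Itô isometry) variance sigma^2 * int_0^t exp(-2 theta (t - s)) ds = sigma^2 * (1 - exp(-2 theta t)) / (2 theta).
With theta = 1, sigma = 3/5, x_0 = 2:
  E[X_t] = 2 * exp(-1 t) = 2*exp(-t)
  Var(X_t) = (3/5)^2 * (1 - exp(-2*1 t)) / (2 * 1) = 9/50 - 9*exp(-2*t)/50.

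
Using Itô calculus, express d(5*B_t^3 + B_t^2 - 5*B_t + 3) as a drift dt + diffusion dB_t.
d(5*B_t^3 + B_t^2 - 5*B_t + 3) = (15*B_t + 1) dt + (15*B_t^2 + 2*B_t - 5) dB_t

Itô's formula for f(B_t) gives d f(B_t) = f'(B_t) dB_t + (1/2) f''(B_t) dt. Compute derivatives of f(x) = 5*x^3 + x^2 - 5*x + 3:
  f'(x)  = 15*x^2 + 2*x - 5
  f''(x) = 30*x + 2
Substitute x = B_t and multiply the f'' term by 1/2:
  drift     = (1/2) * (30*x + 2) evaluated at B_t = 15*B_t + 1
  diffusion = (15*x^2 + 2*x - 5) evaluated at B_t = 15*B_t^2 + 2*B_t - 5
Therefore d(5*B_t^3 + B_t^2 - 5*B_t + 3) = (15*B_t + 1) dt + (15*B_t^2 + 2*B_t - 5) dB_t.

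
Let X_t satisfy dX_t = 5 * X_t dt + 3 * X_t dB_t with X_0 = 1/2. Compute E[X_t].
E[X_t] = exp(5*t)/2

For GBM dX = mu X dt + sigma X dB with X_0 = x_0, apply Itô to Y = log X: dY = (mu - sigma^2/2) dt + sigma dB, so Y_t = log(x_0) + (mu - sigma^2/2) t + sigma B_t and hence X_t = x_0 * exp((mu - sigma^2/2) t + sigma B_t).
With mu = 5, sigma = 3, x_0 = 1/2, this gives:
  X_t = 1/2 * exp((1/2) * t + (3) * B_t).
Since sigma*B_t ~ Normal(0, sigma^2 t), E[exp(sigma*B_t)] = exp(sigma^2 t / 2); so E[X_t] = x_0 * exp((mu - sigma^2/2) t) * exp(sigma^2 t / 2) = x_0 * exp(mu t) = exp(5*t)/2.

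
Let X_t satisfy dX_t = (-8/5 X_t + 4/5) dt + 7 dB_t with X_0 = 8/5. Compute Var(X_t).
Var(X_t) = 245/16 - 245*exp(-16*t/5)/16

The variance V(t) = Var(X_t) satisfies V'(t) = 2 a V(t) + c^2 with V(0) = 0 (drift coefficient is linear in X, diffusion is constant). With a = -8/5, c = 7, the solution is
  V(t) = (c^2 / (2 a)) * (exp(2 a t) - 1)
       = (7^2 / (2*(-8/5))) * (exp((-16/5) t) - 1)
       = 245/16 - 245*exp(-16*t/5)/16.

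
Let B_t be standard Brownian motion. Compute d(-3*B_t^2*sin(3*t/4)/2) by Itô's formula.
d(-3*B_t^2*sin(3*t/4)/2) = (-9*B_t^2*cos(3*t/4)/8 - 3*sin(3*t/4)/2) dt + (-3*B_t*sin(3*t/4)) dB_t

Itô's formula for f(t, x): d f(t, B_t) = (f_t + (1/2) f_xx) dt + f_x dB_t. Compute partials of f(t, x) = -3*x^2*sin(3*t/4)/2:
  f_t(t,x)  = -9*x^2*cos(3*t/4)/8
  f_x(t,x)  = -3*x*sin(3*t/4)
  f_xx(t,x) = -3*sin(3*t/4)
Assemble drift = f_t + (1/2) f_xx = -9*x^2*cos(3*t/4)/8 - 3*sin(3*t/4)/2 and diffusion = f_x = -3*x*sin(3*t/4). Substituting x = B_t:
  d(-3*B_t^2*sin(3*t/4)/2) = (-9*B_t^2*cos(3*t/4)/8 - 3*sin(3*t/4)/2) dt + (-3*B_t*sin(3*t/4)) dB_t.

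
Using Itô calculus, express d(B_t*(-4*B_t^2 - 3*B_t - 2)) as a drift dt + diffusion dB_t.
d(B_t*(-4*B_t^2 - 3*B_t - 2)) = (-12*B_t - 3) dt + (-12*B_t^2 - 6*B_t - 2) dB_t

Itô's formula for f(B_t) gives d f(B_t) = f'(B_t) dB_t + (1/2) f''(B_t) dt. Compute derivatives of f(x) = x*(-4*x^2 - 3*x - 2):
  f'(x)  = -12*x^2 - 6*x - 2
  f''(x) = -24*x - 6
Substitute x = B_t and multiply the f'' term by 1/2:
  drift     = (1/2) * (-24*x - 6) evaluated at B_t = -12*B_t - 3
  diffusion = (-12*x^2 - 6*x - 2) evaluated at B_t = -12*B_t^2 - 6*B_t - 2
Therefore d(B_t*(-4*B_t^2 - 3*B_t - 2)) = (-12*B_t - 3) dt + (-12*B_t^2 - 6*B_t - 2) dB_t.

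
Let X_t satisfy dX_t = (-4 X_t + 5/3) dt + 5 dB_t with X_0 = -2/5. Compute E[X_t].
E[X_t] = 5/12 - 49*exp(-4*t)/60

Taking expectations and using E[dB_t] = 0, the mean m(t) = E[X_t] satisfies the ODE m'(t) = a m(t) + b with m(0) = x_0. With a = -4, b = 5/3, x_0 = -2/5, the solution is
  m(t) = x_0 * exp(a t) + (b/a) * (exp(a t) - 1)
       = (-2/5) * exp((-4) t) + ((5/3)/(-4)) * (exp((-4) t) - 1)
       = 5/12 - 49*exp(-4*t)/60.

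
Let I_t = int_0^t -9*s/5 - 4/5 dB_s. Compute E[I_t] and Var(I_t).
E[I_t] = 0; Var(I_t) = t*(27*t^2 + 36*t + 16)/25

The Itô integral of a deterministic integrand f(s) has mean 0 because each increment f(s) * (B_{s+ds} - B_s) has mean 0. By the Itô isometry:
  Var( int_0^t f(s) dB_s ) = E[ (int_0^t f(s) dB_s)^2 ] = int_0^t f(s)^2 ds.
Here f(s) = -9*s/5 - 4/5, so f(s)^2 = (9*s + 4)^2/25. Integrate:
  int_0^t ((9*s + 4)^2/25) ds = t*(27*t^2 + 36*t + 16)/25.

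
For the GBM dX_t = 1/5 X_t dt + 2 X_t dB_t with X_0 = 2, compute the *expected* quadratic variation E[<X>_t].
E[<X>_t] = 40*exp(22*t/5)/11 - 40/11

<X>_t = int_0^t (2 * X_s)^2 ds. Taking expectation inside the integral: E[<X>_t] = 2^2 * int_0^t E[X_s^2] ds. For GBM, E[X_s^2] = x_0^2 * exp((2 mu + sigma^2) s). Integrating:
  E[<X>_t] = 2^2 * 2^2 * (exp((2*(1/5) + 2^2) t) - 1) / (2*(1/5) + 2^2)
           = 2^2 * 2^2 * (exp((22/5) t) - 1) / (22/5) = 40*exp(22*t/5)/11 - 40/11.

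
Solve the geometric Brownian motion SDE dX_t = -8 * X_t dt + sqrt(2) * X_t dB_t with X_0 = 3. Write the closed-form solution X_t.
X_t = 3 * exp((-9) * t + (sqrt(2)) * B_t)

For GBM dX = mu X dt + sigma X dB with X_0 = x_0, apply Itô to Y = log X: dY = (mu - sigma^2/2) dt + sigma dB, so Y_t = log(x_0) + (mu - sigma^2/2) t + sigma B_t and hence X_t = x_0 * exp((mu - sigma^2/2) t + sigma B_t).
With mu = -8, sigma = sqrt(2), x_0 = 3, this gives:
  X_t = 3 * exp((-9) * t + (sqrt(2)) * B_t).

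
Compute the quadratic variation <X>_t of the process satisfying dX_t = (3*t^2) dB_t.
<X>_t = 9*t^5/5

For an Itô process dX_t = a(t) dt + b(t) dB_t, the quadratic variation is <X>_t = int_0^t b(s)^2 ds (the drift term does not contribute). Here b(s) = 3*s^2, so
  b(s)^2 = 9*s^4.
Integrating from 0 to t:
  <X>_t = int_0^t (9*s^4) ds = 9*t^5/5.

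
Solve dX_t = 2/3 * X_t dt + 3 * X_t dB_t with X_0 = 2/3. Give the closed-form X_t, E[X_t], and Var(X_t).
X_t = 2/3 * exp((-23/6) t + (3) B_t); E[X_t] = 2*exp(2*t/3)/3; Var(X_t) = 4*(exp(9*t) - 1)*exp(4*t/3)/9

For GBM dX = mu X dt + sigma X dB with X_0 = x_0, apply Itô to Y = log X: dY = (mu - sigma^2/2) dt + sigma dB, so Y_t = log(x_0) + (mu - sigma^2/2) t + sigma B_t and hence X_t = x_0 * exp((mu - sigma^2/2) t + sigma B_t).
With mu = 2/3, sigma = 3, x_0 = 2/3, this gives:
  X_t = 2/3 * exp((-23/6) * t + (3) * B_t).
Since sigma*B_t ~ Normal(0, sigma^2 t), E[exp(sigma*B_t)] = exp(sigma^2 t / 2); so E[X_t] = x_0 * exp((mu - sigma^2/2) t) * exp(sigma^2 t / 2) = x_0 * exp(mu t) = 2*exp(2*t/3)/3.
Var(X_t) = E[X_t^2] - (E[X_t])^2 = x_0^2 * exp(2 mu t) * (exp(sigma^2 t) - 1) = 4*(exp(9*t) - 1)*exp(4*t/3)/9.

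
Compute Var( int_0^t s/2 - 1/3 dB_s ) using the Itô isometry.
Var = t*(3*t^2 - 6*t + 4)/36

The Itô integral of a deterministic integrand f(s) has mean 0 because each increment f(s) * (B_{s+ds} - B_s) has mean 0. By the Itô isometry:
  Var( int_0^t f(s) dB_s ) = E[ (int_0^t f(s) dB_s)^2 ] = int_0^t f(s)^2 ds.
Here f(s) = s/2 - 1/3, so f(s)^2 = (3*s - 2)^2/36. Integrate:
  int_0^t ((3*s - 2)^2/36) ds = t*(3*t^2 - 6*t + 4)/36.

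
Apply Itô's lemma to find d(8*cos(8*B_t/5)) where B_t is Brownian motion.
d(8*cos(8*B_t/5)) = (-256*cos(8*B_t/5)/25) dt + (-64*sin(8*B_t/5)/5) dB_t

Itô's formula for f(B_t) gives d f(B_t) = f'(B_t) dB_t + (1/2) f''(B_t) dt. Compute derivatives of f(x) = 8*cos(8*x/5):
  f'(x)  = -64*sin(8*x/5)/5
  f''(x) = -512*cos(8*x/5)/25
Substitute x = B_t and multiply the f'' term by 1/2:
  drift     = (1/2) * (-512*cos(8*x/5)/25) evaluated at B_t = -256*cos(8*B_t/5)/25
  diffusion = (-64*sin(8*x/5)/5) evaluated at B_t = -64*sin(8*B_t/5)/5
Therefore d(8*cos(8*B_t/5)) = (-256*cos(8*B_t/5)/25) dt + (-64*sin(8*B_t/5)/5) dB_t.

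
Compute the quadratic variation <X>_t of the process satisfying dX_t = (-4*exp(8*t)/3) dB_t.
<X>_t = exp(16*t)/9 - 1/9

For an Itô process dX_t = a(t) dt + b(t) dB_t, the quadratic variation is <X>_t = int_0^t b(s)^2 ds (the drift term does not contribute). Here b(s) = -4*exp(8*s)/3, so
  b(s)^2 = 16*exp(16*s)/9.
Integrating from 0 to t:
  <X>_t = int_0^t (16*exp(16*s)/9) ds = exp(16*t)/9 - 1/9.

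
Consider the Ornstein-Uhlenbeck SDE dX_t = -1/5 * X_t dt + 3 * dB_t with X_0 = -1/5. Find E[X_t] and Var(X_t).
E[X_t] = -exp(-t/5)/5; Var(X_t) = 45/2 - 45*exp(-2*t/5)/2

The OU SDE dX = -theta X dt + sigma dB admits the integrating factor exp(theta t): d(exp(theta t) X_t) = sigma exp(theta t) dB_t. Integrating from 0 to t:
  X_t = x_0 * exp(-theta t) + sigma * int_0^t exp(-theta (t-s)) dB_s.
The Itô integral has mean 0 and (by the Itô isometry) variance sigma^2 * int_0^t exp(-2 theta (t - s)) ds = sigma^2 * (1 - exp(-2 theta t)) / (2 theta).
With theta = 1/5, sigma = 3, x_0 = -1/5:
  E[X_t] = -1/5 * exp(-1/5 t) = -exp(-t/5)/5
  Var(X_t) = (3)^2 * (1 - exp(-2*1/5 t)) / (2 * 1/5) = 45/2 - 45*exp(-2*t/5)/2.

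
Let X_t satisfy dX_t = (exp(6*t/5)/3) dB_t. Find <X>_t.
<X>_t = 5*exp(12*t/5)/108 - 5/108

For an Itô process dX_t = a(t) dt + b(t) dB_t, the quadratic variation is <X>_t = int_0^t b(s)^2 ds (the drift term does not contribute). Here b(s) = exp(6*s/5)/3, so
  b(s)^2 = exp(12*s/5)/9.
Integrating from 0 to t:
  <X>_t = int_0^t (exp(12*s/5)/9) ds = 5*exp(12*t/5)/108 - 5/108.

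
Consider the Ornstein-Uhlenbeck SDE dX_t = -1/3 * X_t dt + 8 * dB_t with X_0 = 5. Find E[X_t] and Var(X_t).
E[X_t] = 5*exp(-t/3); Var(X_t) = 96 - 96*exp(-2*t/3)

The OU SDE dX = -theta X dt + sigma dB admits the integrating factor exp(theta t): d(exp(theta t) X_t) = sigma exp(theta t) dB_t. Integrating from 0 to t:
  X_t = x_0 * exp(-theta t) + sigma * int_0^t exp(-theta (t-s)) dB_s.
The Itô integral has mean 0 and (by the Itô isometry) variance sigma^2 * int_0^t exp(-2 theta (t - s)) ds = sigma^2 * (1 - exp(-2 theta t)) / (2 theta).
With theta = 1/3, sigma = 8, x_0 = 5:
  E[X_t] = 5 * exp(-1/3 t) = 5*exp(-t/3)
  Var(X_t) = (8)^2 * (1 - exp(-2*1/3 t)) / (2 * 1/3) = 96 - 96*exp(-2*t/3).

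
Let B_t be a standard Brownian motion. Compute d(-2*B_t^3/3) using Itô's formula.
d(-2*B_t^3/3) = (-2*B_t) dt + (-2*B_t^2) dB_t

Itô's formula for f(B_t) gives d f(B_t) = f'(B_t) dB_t + (1/2) f''(B_t) dt. Compute derivatives of f(x) = -2*x^3/3:
  f'(x)  = -2*x^2
  f''(x) = -4*x
Substitute x = B_t and multiply the f'' term by 1/2:
  drift     = (1/2) * (-4*x) evaluated at B_t = -2*B_t
  diffusion = (-2*x^2) evaluated at B_t = -2*B_t^2
Therefore d(-2*B_t^3/3) = (-2*B_t) dt + (-2*B_t^2) dB_t.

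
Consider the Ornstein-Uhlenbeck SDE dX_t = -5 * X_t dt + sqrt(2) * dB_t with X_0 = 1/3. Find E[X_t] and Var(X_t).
E[X_t] = exp(-5*t)/3; Var(X_t) = 1/5 - exp(-10*t)/5

The OU SDE dX = -theta X dt + sigma dB admits the integrating factor exp(theta t): d(exp(theta t) X_t) = sigma exp(theta t) dB_t. Integrating from 0 to t:
  X_t = x_0 * exp(-theta t) + sigma * int_0^t exp(-theta (t-s)) dB_s.
The Itô integral has mean 0 and (by the Itô isometry) variance sigma^2 * int_0^t exp(-2 theta (t - s)) ds = sigma^2 * (1 - exp(-2 theta t)) / (2 theta).
With theta = 5, sigma = sqrt(2), x_0 = 1/3:
  E[X_t] = 1/3 * exp(-5 t) = exp(-5*t)/3
  Var(X_t) = (sqrt(2))^2 * (1 - exp(-2*5 t)) / (2 * 5) = 1/5 - exp(-10*t)/5.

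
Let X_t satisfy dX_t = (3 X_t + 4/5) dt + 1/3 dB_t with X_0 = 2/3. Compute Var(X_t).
Var(X_t) = exp(6*t)/54 - 1/54

The variance V(t) = Var(X_t) satisfies V'(t) = 2 a V(t) + c^2 with V(0) = 0 (drift coefficient is linear in X, diffusion is constant). With a = 3, c = 1/3, the solution is
  V(t) = (c^2 / (2 a)) * (exp(2 a t) - 1)
       = ((1/3)^2 / (2*3)) * (exp(6 t) - 1)
       = exp(6*t)/54 - 1/54.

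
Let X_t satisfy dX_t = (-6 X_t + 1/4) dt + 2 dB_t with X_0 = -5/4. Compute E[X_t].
E[X_t] = 1/24 - 31*exp(-6*t)/24

Taking expectations and using E[dB_t] = 0, the mean m(t) = E[X_t] satisfies the ODE m'(t) = a m(t) + b with m(0) = x_0. With a = -6, b = 1/4, x_0 = -5/4, the solution is
  m(t) = x_0 * exp(a t) + (b/a) * (exp(a t) - 1)
       = (-5/4) * exp((-6) t) + ((1/4)/(-6)) * (exp((-6) t) - 1)
       = 1/24 - 31*exp(-6*t)/24.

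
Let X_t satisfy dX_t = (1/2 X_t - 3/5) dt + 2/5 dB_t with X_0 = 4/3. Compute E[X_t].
E[X_t] = 2*exp(t/2)/15 + 6/5

Taking expectations and using E[dB_t] = 0, the mean m(t) = E[X_t] satisfies the ODE m'(t) = a m(t) + b with m(0) = x_0. With a = 1/2, b = -3/5, x_0 = 4/3, the solution is
  m(t) = x_0 * exp(a t) + (b/a) * (exp(a t) - 1)
       = (4/3) * exp((1/2) t) + ((-3/5)/(1/2)) * (exp((1/2) t) - 1)
       = 2*exp(t/2)/15 + 6/5.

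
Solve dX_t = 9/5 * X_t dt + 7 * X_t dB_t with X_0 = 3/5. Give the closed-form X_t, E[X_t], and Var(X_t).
X_t = 3/5 * exp((-227/10) t + (7) B_t); E[X_t] = 3*exp(9*t/5)/5; Var(X_t) = 9*(exp(49*t) - 1)*exp(18*t/5)/25

For GBM dX = mu X dt + sigma X dB with X_0 = x_0, apply Itô to Y = log X: dY = (mu - sigma^2/2) dt + sigma dB, so Y_t = log(x_0) + (mu - sigma^2/2) t + sigma B_t and hence X_t = x_0 * exp((mu - sigma^2/2) t + sigma B_t).
With mu = 9/5, sigma = 7, x_0 = 3/5, this gives:
  X_t = 3/5 * exp((-227/10) * t + (7) * B_t).
Since sigma*B_t ~ Normal(0, sigma^2 t), E[exp(sigma*B_t)] = exp(sigma^2 t / 2); so E[X_t] = x_0 * exp((mu - sigma^2/2) t) * exp(sigma^2 t / 2) = x_0 * exp(mu t) = 3*exp(9*t/5)/5.
Var(X_t) = E[X_t^2] - (E[X_t])^2 = x_0^2 * exp(2 mu t) * (exp(sigma^2 t) - 1) = 9*(exp(49*t) - 1)*exp(18*t/5)/25.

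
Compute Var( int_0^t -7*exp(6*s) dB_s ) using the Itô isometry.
Var = 49*exp(12*t)/12 - 49/12

The Itô integral of a deterministic integrand f(s) has mean 0 because each increment f(s) * (B_{s+ds} - B_s) has mean 0. By the Itô isometry:
  Var( int_0^t f(s) dB_s ) = E[ (int_0^t f(s) dB_s)^2 ] = int_0^t f(s)^2 ds.
Here f(s) = -7*exp(6*s), so f(s)^2 = 49*exp(12*s). Integrate:
  int_0^t (49*exp(12*s)) ds = 49*exp(12*t)/12 - 49/12.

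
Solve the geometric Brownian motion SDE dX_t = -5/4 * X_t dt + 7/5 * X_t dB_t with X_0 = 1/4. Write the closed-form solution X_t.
X_t = 1/4 * exp((-223/100) * t + (7/5) * B_t)

For GBM dX = mu X dt + sigma X dB with X_0 = x_0, apply Itô to Y = log X: dY = (mu - sigma^2/2) dt + sigma dB, so Y_t = log(x_0) + (mu - sigma^2/2) t + sigma B_t and hence X_t = x_0 * exp((mu - sigma^2/2) t + sigma B_t).
With mu = -5/4, sigma = 7/5, x_0 = 1/4, this gives:
  X_t = 1/4 * exp((-223/100) * t + (7/5) * B_t).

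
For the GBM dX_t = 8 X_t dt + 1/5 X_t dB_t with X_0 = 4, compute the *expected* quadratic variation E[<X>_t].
E[<X>_t] = 16*exp(401*t/25)/401 - 16/401

<X>_t = int_0^t ((1/5) * X_s)^2 ds. Taking expectation inside the integral: E[<X>_t] = (1/5)^2 * int_0^t E[X_s^2] ds. For GBM, E[X_s^2] = x_0^2 * exp((2 mu + sigma^2) s). Integrating:
  E[<X>_t] = (1/5)^2 * 4^2 * (exp((2*8 + (1/5)^2) t) - 1) / (2*8 + (1/5)^2)
           = (1/5)^2 * 4^2 * (exp((401/25) t) - 1) / (401/25) = 16*exp(401*t/25)/401 - 16/401.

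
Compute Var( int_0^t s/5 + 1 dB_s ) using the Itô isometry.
Var = t*(t^2 + 15*t + 75)/75

The Itô integral of a deterministic integrand f(s) has mean 0 because each increment f(s) * (B_{s+ds} - B_s) has mean 0. By the Itô isometry:
  Var( int_0^t f(s) dB_s ) = E[ (int_0^t f(s) dB_s)^2 ] = int_0^t f(s)^2 ds.
Here f(s) = s/5 + 1, so f(s)^2 = (s + 5)^2/25. Integrate:
  int_0^t ((s + 5)^2/25) ds = t*(t^2 + 15*t + 75)/75.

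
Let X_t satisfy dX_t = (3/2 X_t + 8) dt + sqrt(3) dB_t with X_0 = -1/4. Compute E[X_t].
E[X_t] = 61*exp(3*t/2)/12 - 16/3

Taking expectations and using E[dB_t] = 0, the mean m(t) = E[X_t] satisfies the ODE m'(t) = a m(t) + b with m(0) = x_0. With a = 3/2, b = 8, x_0 = -1/4, the solution is
  m(t) = x_0 * exp(a t) + (b/a) * (exp(a t) - 1)
       = (-1/4) * exp((3/2) t) + (8/(3/2)) * (exp((3/2) t) - 1)
       = 61*exp(3*t/2)/12 - 16/3.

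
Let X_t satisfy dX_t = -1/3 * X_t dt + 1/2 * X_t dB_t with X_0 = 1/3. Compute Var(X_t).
Var(X_t) = (exp(t/4) - 1)*exp(-2*t/3)/9

For GBM dX = mu X dt + sigma X dB with X_0 = x_0, apply Itô to Y = log X: dY = (mu - sigma^2/2) dt + sigma dB, so Y_t = log(x_0) + (mu - sigma^2/2) t + sigma B_t and hence X_t = x_0 * exp((mu - sigma^2/2) t + sigma B_t).
With mu = -1/3, sigma = 1/2, x_0 = 1/3, this gives:
  X_t = 1/3 * exp((-11/24) * t + (1/2) * B_t).
Since sigma*B_t ~ Normal(0, sigma^2 t), E[exp(sigma*B_t)] = exp(sigma^2 t / 2); so E[X_t] = x_0 * exp((mu - sigma^2/2) t) * exp(sigma^2 t / 2) = x_0 * exp(mu t) = exp(-t/3)/3.
Var(X_t) = E[X_t^2] - (E[X_t])^2 = x_0^2 * exp(2 mu t) * (exp(sigma^2 t) - 1) = (exp(t/4) - 1)*exp(-2*t/3)/9.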